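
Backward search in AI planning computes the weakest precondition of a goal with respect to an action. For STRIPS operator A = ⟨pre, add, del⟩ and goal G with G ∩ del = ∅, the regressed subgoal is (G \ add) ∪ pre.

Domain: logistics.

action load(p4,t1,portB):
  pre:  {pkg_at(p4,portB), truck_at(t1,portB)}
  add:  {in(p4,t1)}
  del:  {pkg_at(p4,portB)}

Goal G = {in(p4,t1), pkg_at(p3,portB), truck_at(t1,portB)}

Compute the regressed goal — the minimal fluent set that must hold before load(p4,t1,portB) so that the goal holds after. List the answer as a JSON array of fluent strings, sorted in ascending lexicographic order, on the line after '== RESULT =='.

Regress:
  G ∩ del = {}  (empty — regression defined)
  G \ add = {in(p4,t1), pkg_at(p3,portB), truck_at(t1,portB)} \ {in(p4,t1)} = {pkg_at(p3,portB), truck_at(t1,portB)}
  ∪ pre   = {pkg_at(p3,portB), truck_at(t1,portB)} ∪ {pkg_at(p4,portB), truck_at(t1,portB)}
          = {pkg_at(p3,portB), pkg_at(p4,portB), truck_at(t1,portB)}

== RESULT ==
["pkg_at(p3,portB)", "pkg_at(p4,portB)", "truck_at(t1,portB)"]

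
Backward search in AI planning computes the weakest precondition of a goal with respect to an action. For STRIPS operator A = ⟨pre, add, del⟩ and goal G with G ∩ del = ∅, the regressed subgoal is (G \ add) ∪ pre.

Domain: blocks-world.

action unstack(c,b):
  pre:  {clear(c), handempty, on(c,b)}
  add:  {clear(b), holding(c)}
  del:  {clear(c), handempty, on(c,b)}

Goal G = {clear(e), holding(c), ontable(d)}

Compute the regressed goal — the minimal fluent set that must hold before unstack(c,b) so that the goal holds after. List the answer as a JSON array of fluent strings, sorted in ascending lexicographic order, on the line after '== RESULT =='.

Compute (G \ add) ∪ pre:
  G ∩ del = {}  (empty — regression defined)
  G \ add = {clear(e), holding(c), ontable(d)} \ {clear(b), holding(c)} = {clear(e), ontable(d)}
  ∪ pre   = {clear(e), ontable(d)} ∪ {clear(c), handempty, on(c,b)}
          = {clear(c), clear(e), handempty, on(c,b), ontable(d)}

== RESULT ==
["clear(c)", "clear(e)", "handempty", "on(c,b)", "ontable(d)"]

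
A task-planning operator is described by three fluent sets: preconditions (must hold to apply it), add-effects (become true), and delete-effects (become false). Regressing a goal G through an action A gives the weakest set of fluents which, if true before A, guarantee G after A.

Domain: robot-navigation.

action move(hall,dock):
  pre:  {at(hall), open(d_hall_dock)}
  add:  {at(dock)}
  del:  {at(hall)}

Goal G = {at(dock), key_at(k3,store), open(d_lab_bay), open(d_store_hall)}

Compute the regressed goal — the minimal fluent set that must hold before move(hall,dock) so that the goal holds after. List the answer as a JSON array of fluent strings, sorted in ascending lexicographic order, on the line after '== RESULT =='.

Compute (G \ add) ∪ pre:
  G ∩ del = {}  (empty — regression defined)
  G \ add = {at(dock), key_at(k3,store), open(d_lab_bay), open(d_store_hall)} \ {at(dock)} = {key_at(k3,store), open(d_lab_bay), open(d_store_hall)}
  ∪ pre   = {key_at(k3,store), open(d_lab_bay), open(d_store_hall)} ∪ {at(hall), open(d_hall_dock)}
          = {at(hall), key_at(k3,store), open(d_hall_dock), open(d_lab_bay), open(d_store_hall)}

== RESULT ==
["at(hall)", "key_at(k3,store)", "open(d_hall_dock)", "open(d_lab_bay)", "open(d_store_hall)"]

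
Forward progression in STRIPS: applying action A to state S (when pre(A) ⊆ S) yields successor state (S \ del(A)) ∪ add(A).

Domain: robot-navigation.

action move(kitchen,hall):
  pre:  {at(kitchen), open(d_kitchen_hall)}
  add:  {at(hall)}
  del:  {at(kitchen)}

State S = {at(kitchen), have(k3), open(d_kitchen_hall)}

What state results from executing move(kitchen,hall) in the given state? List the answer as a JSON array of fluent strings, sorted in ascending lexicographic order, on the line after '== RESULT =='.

Progress:
  pre ⊆ S: {at(kitchen), open(d_kitchen_hall)} ⊆ S  — applicable
  S \ del = {have(k3), open(d_kitchen_hall)}
  ∪ add   = {at(hall), have(k3), open(d_kitchen_hall)}

== RESULT ==
["at(hall)", "have(k3)", "open(d_kitchen_hall)"]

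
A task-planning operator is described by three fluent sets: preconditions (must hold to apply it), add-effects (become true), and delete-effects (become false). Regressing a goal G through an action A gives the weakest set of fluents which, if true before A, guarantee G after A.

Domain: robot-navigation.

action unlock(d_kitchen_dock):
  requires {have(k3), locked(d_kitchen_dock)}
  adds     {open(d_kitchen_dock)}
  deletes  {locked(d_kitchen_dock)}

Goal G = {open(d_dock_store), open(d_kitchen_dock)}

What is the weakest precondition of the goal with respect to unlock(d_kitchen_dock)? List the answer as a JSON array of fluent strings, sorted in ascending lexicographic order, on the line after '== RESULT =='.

Regress:
  G ∩ del = {}  (empty — regression defined)
  G \ add = {open(d_dock_store), open(d_kitchen_dock)} \ {open(d_kitchen_dock)} = {open(d_dock_store)}
  ∪ pre   = {open(d_dock_store)} ∪ {have(k3), locked(d_kitchen_dock)}
          = {have(k3), locked(d_kitchen_dock), open(d_dock_store)}

== RESULT ==
["have(k3)", "locked(d_kitchen_dock)", "open(d_dock_store)"]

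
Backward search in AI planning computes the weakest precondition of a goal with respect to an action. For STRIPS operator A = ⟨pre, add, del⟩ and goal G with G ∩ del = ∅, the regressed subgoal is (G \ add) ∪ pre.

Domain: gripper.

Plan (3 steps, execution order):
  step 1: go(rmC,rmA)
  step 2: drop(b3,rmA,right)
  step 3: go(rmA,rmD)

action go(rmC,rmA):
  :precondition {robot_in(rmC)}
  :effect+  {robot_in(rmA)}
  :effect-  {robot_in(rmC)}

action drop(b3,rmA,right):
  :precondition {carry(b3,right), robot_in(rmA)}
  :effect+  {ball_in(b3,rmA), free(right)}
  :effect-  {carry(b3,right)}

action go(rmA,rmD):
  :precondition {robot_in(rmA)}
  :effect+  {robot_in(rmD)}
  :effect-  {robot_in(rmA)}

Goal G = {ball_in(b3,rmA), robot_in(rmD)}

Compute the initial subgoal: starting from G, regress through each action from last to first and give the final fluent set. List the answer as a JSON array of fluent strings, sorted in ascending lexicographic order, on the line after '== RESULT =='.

Regress step by step:
  through step 3 (go(rmA,rmD)): drop {robot_in(rmD)}, keep {ball_in(b3,rmA)}, require {robot_in(rmA)}
    → {ball_in(b3,rmA), robot_in(rmA)}
  through step 2 (drop(b3,rmA,right)): drop {ball_in(b3,rmA)}, keep {robot_in(rmA)}, require {carry(b3,right), robot_in(rmA)}
    → {carry(b3,right), robot_in(rmA)}
  through step 1 (go(rmC,rmA)): drop {robot_in(rmA)}, keep {carry(b3,right)}, require {robot_in(rmC)}
    → {carry(b3,right), robot_in(rmC)}

== RESULT ==
["carry(b3,right)", "robot_in(rmC)"]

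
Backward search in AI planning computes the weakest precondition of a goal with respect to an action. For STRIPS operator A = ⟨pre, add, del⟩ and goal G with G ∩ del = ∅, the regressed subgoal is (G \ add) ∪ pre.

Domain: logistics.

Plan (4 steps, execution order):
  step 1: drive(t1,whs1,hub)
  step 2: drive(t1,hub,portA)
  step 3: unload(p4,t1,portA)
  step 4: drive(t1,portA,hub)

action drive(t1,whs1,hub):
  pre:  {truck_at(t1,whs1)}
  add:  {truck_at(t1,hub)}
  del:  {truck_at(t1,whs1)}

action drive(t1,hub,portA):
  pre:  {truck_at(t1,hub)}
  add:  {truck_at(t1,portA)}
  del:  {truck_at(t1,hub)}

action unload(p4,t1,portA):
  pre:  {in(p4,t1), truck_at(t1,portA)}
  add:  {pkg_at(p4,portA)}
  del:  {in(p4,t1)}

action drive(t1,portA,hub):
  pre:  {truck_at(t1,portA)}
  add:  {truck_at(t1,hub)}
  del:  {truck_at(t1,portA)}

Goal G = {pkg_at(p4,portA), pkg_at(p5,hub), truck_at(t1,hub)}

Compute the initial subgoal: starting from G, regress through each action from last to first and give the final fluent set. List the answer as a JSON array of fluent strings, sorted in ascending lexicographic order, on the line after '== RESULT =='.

Regress step by step:
  through step 4 (drive(t1,portA,hub)): drop {truck_at(t1,hub)}, keep {pkg_at(p4,portA), pkg_at(p5,hub)}, require {truck_at(t1,portA)}
    → {pkg_at(p4,portA), pkg_at(p5,hub), truck_at(t1,portA)}
  through step 3 (unload(p4,t1,portA)): drop {pkg_at(p4,portA)}, keep {pkg_at(p5,hub), truck_at(t1,portA)}, require {in(p4,t1), truck_at(t1,portA)}
    → {in(p4,t1), pkg_at(p5,hub), truck_at(t1,portA)}
  through step 2 (drive(t1,hub,portA)): drop {truck_at(t1,portA)}, keep {in(p4,t1), pkg_at(p5,hub)}, require {truck_at(t1,hub)}
    → {in(p4,t1), pkg_at(p5,hub), truck_at(t1,hub)}
  through step 1 (drive(t1,whs1,hub)): drop {truck_at(t1,hub)}, keep {in(p4,t1), pkg_at(p5,hub)}, require {truck_at(t1,whs1)}
    → {in(p4,t1), pkg_at(p5,hub), truck_at(t1,whs1)}

== RESULT ==
["in(p4,t1)", "pkg_at(p5,hub)", "truck_at(t1,whs1)"]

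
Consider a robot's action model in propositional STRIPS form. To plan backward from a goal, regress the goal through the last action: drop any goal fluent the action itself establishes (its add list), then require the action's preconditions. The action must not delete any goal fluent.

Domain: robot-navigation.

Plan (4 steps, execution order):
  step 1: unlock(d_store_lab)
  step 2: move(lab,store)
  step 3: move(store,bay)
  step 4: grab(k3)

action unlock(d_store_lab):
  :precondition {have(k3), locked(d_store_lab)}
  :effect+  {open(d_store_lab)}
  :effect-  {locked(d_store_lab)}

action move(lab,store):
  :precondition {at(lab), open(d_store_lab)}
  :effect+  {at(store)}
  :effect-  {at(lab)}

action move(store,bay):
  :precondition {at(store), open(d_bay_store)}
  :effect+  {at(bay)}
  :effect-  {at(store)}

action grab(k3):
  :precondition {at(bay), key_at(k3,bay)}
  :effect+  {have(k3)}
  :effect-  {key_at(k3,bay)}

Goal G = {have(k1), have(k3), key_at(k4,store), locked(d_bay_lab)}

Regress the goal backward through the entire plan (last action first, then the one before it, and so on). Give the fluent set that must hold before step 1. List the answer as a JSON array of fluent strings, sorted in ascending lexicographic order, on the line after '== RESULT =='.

Regress step by step:
  through step 4 (grab(k3)): drop {have(k3)}, keep {have(k1), key_at(k4,store), locked(d_bay_lab)}, require {at(bay), key_at(k3,bay)}
    → {at(bay), have(k1), key_at(k3,bay), key_at(k4,store), locked(d_bay_lab)}
  through step 3 (move(store,bay)): drop {at(bay)}, keep {have(k1), key_at(k3,bay), key_at(k4,store), locked(d_bay_lab)}, require {at(store), open(d_bay_store)}
    → {at(store), have(k1), key_at(k3,bay), key_at(k4,store), locked(d_bay_lab), open(d_bay_store)}
  through step 2 (move(lab,store)): drop {at(store)}, keep {have(k1), key_at(k3,bay), key_at(k4,store), locked(d_bay_lab), open(d_bay_store)}, require {at(lab), open(d_store_lab)}
    → {at(lab), have(k1), key_at(k3,bay), key_at(k4,store), locked(d_bay_lab), open(d_bay_store), open(d_store_lab)}
  through step 1 (unlock(d_store_lab)): drop {open(d_store_lab)}, keep {at(lab), have(k1), key_at(k3,bay), key_at(k4,store), locked(d_bay_lab), open(d_bay_store)}, require {have(k3), locked(d_store_lab)}
    → {at(lab), have(k1), have(k3), key_at(k3,bay), key_at(k4,store), locked(d_bay_lab), locked(d_store_lab), open(d_bay_store)}

== RESULT ==
["at(lab)", "have(k1)", "have(k3)", "key_at(k3,bay)", "key_at(k4,store)", "locked(d_bay_lab)", "locked(d_store_lab)", "open(d_bay_store)"]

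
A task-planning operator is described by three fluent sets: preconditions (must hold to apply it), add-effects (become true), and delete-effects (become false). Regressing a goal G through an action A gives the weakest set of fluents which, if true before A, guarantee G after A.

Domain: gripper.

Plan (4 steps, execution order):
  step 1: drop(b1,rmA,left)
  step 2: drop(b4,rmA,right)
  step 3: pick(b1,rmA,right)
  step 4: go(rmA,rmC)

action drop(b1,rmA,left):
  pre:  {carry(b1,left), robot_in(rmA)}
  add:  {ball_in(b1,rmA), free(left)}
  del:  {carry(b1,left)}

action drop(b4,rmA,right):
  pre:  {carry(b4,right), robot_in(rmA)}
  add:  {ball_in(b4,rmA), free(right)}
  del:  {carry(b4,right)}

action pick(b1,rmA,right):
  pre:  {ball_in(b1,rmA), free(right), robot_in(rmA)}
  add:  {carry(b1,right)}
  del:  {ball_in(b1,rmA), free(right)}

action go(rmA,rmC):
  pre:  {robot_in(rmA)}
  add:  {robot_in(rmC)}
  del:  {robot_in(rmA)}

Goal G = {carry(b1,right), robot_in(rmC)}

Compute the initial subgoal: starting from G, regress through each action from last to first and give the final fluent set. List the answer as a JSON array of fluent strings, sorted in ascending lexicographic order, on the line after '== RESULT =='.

Regress step by step:
  through step 4 (go(rmA,rmC)): drop {robot_in(rmC)}, keep {carry(b1,right)}, require {robot_in(rmA)}
    → {carry(b1,right), robot_in(rmA)}
  through step 3 (pick(b1,rmA,right)): drop {carry(b1,right)}, keep {robot_in(rmA)}, require {ball_in(b1,rmA), free(right), robot_in(rmA)}
    → {ball_in(b1,rmA), free(right), robot_in(rmA)}
  through step 2 (drop(b4,rmA,right)): drop {free(right)}, keep {ball_in(b1,rmA), robot_in(rmA)}, require {carry(b4,right), robot_in(rmA)}
    → {ball_in(b1,rmA), carry(b4,right), robot_in(rmA)}
  through step 1 (drop(b1,rmA,left)): drop {ball_in(b1,rmA)}, keep {carry(b4,right), robot_in(rmA)}, require {carry(b1,left), robot_in(rmA)}
    → {carry(b1,left), carry(b4,right), robot_in(rmA)}

== RESULT ==
["carry(b1,left)", "carry(b4,right)", "robot_in(rmA)"]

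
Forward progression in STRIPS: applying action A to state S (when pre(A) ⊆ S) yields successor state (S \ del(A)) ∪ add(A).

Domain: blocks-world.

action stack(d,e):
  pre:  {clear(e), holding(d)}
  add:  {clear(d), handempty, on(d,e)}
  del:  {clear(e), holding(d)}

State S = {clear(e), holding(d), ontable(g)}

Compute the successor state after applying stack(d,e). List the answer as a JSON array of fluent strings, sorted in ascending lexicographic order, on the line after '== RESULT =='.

Compute (S \ del) ∪ add:
  pre ⊆ S: {clear(e), holding(d)} ⊆ S  — applicable
  S \ del = {ontable(g)}
  ∪ add   = {clear(d), handempty, on(d,e), ontable(g)}

== RESULT ==
["clear(d)", "handempty", "on(d,e)", "ontable(g)"]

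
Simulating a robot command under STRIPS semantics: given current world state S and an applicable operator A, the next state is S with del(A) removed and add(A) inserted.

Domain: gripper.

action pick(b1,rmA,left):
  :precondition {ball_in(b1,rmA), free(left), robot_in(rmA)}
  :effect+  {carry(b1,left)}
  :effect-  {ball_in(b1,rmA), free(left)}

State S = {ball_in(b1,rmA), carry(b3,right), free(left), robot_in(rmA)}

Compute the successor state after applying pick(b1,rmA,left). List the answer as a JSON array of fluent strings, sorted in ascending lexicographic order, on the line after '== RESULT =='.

Compute (S \ del) ∪ add:
  pre ⊆ S: {ball_in(b1,rmA), free(left), robot_in(rmA)} ⊆ S  — applicable
  S \ del = {carry(b3,right), robot_in(rmA)}
  ∪ add   = {carry(b1,left), carry(b3,right), robot_in(rmA)}

== RESULT ==
["carry(b1,left)", "carry(b3,right)", "robot_in(rmA)"]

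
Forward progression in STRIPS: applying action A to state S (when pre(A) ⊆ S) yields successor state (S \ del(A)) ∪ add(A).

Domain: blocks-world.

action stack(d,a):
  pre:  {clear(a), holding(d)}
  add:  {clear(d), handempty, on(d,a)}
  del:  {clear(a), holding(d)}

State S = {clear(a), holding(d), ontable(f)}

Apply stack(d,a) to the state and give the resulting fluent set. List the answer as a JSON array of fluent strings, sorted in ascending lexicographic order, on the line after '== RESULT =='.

Compute (S \ del) ∪ add:
  pre ⊆ S: {clear(a), holding(d)} ⊆ S  — applicable
  S \ del = {ontable(f)}
  ∪ add   = {clear(d), handempty, on(d,a), ontable(f)}

== RESULT ==
["clear(d)", "handempty", "on(d,a)", "ontable(f)"]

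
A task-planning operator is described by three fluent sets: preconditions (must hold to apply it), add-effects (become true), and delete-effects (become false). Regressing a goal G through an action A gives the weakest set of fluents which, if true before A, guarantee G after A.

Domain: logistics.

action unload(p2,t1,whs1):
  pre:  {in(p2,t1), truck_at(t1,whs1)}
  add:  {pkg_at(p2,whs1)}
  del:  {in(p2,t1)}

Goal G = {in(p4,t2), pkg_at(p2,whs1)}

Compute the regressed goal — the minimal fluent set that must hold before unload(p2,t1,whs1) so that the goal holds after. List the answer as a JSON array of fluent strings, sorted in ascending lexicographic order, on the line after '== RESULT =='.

Regress:
  G ∩ del = {}  (empty — regression defined)
  G \ add = {in(p4,t2), pkg_at(p2,whs1)} \ {pkg_at(p2,whs1)} = {in(p4,t2)}
  ∪ pre   = {in(p4,t2)} ∪ {in(p2,t1), truck_at(t1,whs1)}
          = {in(p2,t1), in(p4,t2), truck_at(t1,whs1)}

== RESULT ==
["in(p2,t1)", "in(p4,t2)", "truck_at(t1,whs1)"]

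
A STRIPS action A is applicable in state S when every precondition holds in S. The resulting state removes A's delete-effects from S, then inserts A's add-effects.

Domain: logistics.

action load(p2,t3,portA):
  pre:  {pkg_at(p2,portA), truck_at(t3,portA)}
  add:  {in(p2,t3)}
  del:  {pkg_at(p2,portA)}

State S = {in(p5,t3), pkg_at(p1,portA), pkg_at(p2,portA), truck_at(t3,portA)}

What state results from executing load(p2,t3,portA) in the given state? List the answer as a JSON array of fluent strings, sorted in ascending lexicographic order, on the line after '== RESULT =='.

Progress:
  pre ⊆ S: {pkg_at(p2,portA), truck_at(t3,portA)} ⊆ S  — applicable
  S \ del = {in(p5,t3), pkg_at(p1,portA), truck_at(t3,portA)}
  ∪ add   = {in(p2,t3), in(p5,t3), pkg_at(p1,portA), truck_at(t3,portA)}

== RESULT ==
["in(p2,t3)", "in(p5,t3)", "pkg_at(p1,portA)", "truck_at(t3,portA)"]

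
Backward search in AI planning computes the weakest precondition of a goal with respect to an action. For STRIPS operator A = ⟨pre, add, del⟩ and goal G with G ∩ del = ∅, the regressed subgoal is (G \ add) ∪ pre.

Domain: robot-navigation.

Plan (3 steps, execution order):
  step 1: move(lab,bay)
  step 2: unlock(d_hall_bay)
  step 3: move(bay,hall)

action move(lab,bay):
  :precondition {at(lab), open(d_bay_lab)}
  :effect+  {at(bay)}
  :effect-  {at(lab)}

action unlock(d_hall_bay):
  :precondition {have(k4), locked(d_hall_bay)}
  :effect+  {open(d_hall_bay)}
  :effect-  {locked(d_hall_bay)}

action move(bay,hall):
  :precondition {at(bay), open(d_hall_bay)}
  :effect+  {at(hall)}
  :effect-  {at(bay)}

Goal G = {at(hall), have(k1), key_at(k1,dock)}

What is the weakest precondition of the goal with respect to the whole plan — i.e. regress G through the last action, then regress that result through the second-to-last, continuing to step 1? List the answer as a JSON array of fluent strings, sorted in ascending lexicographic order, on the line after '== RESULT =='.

Work backward from the goal:
  through step 3 (move(bay,hall)): drop {at(hall)}, keep {have(k1), key_at(k1,dock)}, require {at(bay), open(d_hall_bay)}
    → {at(bay), have(k1), key_at(k1,dock), open(d_hall_bay)}
  through step 2 (unlock(d_hall_bay)): drop {open(d_hall_bay)}, keep {at(bay), have(k1), key_at(k1,dock)}, require {have(k4), locked(d_hall_bay)}
    → {at(bay), have(k1), have(k4), key_at(k1,dock), locked(d_hall_bay)}
  through step 1 (move(lab,bay)): drop {at(bay)}, keep {have(k1), have(k4), key_at(k1,dock), locked(d_hall_bay)}, require {at(lab), open(d_bay_lab)}
    → {at(lab), have(k1), have(k4), key_at(k1,dock), locked(d_hall_bay), open(d_bay_lab)}

== RESULT ==
["at(lab)", "have(k1)", "have(k4)", "key_at(k1,dock)", "locked(d_hall_bay)", "open(d_bay_lab)"]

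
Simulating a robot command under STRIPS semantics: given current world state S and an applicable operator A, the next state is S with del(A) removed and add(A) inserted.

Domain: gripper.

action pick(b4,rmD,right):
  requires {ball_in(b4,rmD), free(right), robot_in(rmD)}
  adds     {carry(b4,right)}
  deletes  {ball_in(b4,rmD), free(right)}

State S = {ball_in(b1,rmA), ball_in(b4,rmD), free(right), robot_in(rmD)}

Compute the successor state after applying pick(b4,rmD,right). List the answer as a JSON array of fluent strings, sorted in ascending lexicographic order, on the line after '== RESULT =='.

Progress:
  pre ⊆ S: {ball_in(b4,rmD), free(right), robot_in(rmD)} ⊆ S  — applicable
  S \ del = {ball_in(b1,rmA), robot_in(rmD)}
  ∪ add   = {ball_in(b1,rmA), carry(b4,right), robot_in(rmD)}

== RESULT ==
["ball_in(b1,rmA)", "carry(b4,right)", "robot_in(rmD)"]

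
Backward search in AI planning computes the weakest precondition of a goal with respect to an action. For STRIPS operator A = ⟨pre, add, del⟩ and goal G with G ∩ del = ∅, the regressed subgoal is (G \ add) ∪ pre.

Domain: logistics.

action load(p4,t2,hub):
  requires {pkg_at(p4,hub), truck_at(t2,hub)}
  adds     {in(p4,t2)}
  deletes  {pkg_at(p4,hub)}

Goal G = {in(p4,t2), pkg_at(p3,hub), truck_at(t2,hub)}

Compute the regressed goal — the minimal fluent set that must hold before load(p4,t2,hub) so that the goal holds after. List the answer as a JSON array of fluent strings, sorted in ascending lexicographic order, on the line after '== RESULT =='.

Compute (G \ add) ∪ pre:
  G ∩ del = {}  (empty — regression defined)
  G \ add = {in(p4,t2), pkg_at(p3,hub), truck_at(t2,hub)} \ {in(p4,t2)} = {pkg_at(p3,hub), truck_at(t2,hub)}
  ∪ pre   = {pkg_at(p3,hub), truck_at(t2,hub)} ∪ {pkg_at(p4,hub), truck_at(t2,hub)}
          = {pkg_at(p3,hub), pkg_at(p4,hub), truck_at(t2,hub)}

== RESULT ==
["pkg_at(p3,hub)", "pkg_at(p4,hub)", "truck_at(t2,hub)"]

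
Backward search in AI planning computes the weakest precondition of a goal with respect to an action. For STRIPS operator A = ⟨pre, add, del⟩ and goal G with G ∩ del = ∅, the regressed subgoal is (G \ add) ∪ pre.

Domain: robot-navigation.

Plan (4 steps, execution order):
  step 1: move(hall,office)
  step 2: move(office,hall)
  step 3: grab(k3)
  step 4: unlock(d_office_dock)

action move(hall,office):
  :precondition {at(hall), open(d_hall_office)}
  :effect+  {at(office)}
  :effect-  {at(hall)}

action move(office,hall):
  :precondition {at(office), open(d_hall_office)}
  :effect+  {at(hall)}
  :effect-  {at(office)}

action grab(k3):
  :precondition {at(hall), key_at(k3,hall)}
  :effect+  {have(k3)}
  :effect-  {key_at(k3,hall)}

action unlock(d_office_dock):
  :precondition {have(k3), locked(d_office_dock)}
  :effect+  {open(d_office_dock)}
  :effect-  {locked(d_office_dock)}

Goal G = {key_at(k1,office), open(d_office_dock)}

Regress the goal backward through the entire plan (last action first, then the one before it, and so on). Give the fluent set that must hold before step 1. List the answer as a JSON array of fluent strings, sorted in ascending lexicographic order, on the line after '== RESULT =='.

Work backward from the goal:
  through step 4 (unlock(d_office_dock)): drop {open(d_office_dock)}, keep {key_at(k1,office)}, require {have(k3), locked(d_office_dock)}
    → {have(k3), key_at(k1,office), locked(d_office_dock)}
  through step 3 (grab(k3)): drop {have(k3)}, keep {key_at(k1,office), locked(d_office_dock)}, require {at(hall), key_at(k3,hall)}
    → {at(hall), key_at(k1,office), key_at(k3,hall), locked(d_office_dock)}
  through step 2 (move(office,hall)): drop {at(hall)}, keep {key_at(k1,office), key_at(k3,hall), locked(d_office_dock)}, require {at(office), open(d_hall_office)}
    → {at(office), key_at(k1,office), key_at(k3,hall), locked(d_office_dock), open(d_hall_office)}
  through step 1 (move(hall,office)): drop {at(office)}, keep {key_at(k1,office), key_at(k3,hall), locked(d_office_dock), open(d_hall_office)}, require {at(hall), open(d_hall_office)}
    → {at(hall), key_at(k1,office), key_at(k3,hall), locked(d_office_dock), open(d_hall_office)}

== RESULT ==
["at(hall)", "key_at(k1,office)", "key_at(k3,hall)", "locked(d_office_dock)", "open(d_hall_office)"]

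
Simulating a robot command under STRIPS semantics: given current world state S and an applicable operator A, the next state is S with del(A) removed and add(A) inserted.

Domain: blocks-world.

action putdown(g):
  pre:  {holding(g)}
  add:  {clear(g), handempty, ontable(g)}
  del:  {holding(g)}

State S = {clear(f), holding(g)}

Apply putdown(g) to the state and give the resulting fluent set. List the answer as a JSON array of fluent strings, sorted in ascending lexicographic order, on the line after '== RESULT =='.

Compute (S \ del) ∪ add:
  pre ⊆ S: {holding(g)} ⊆ S  — applicable
  S \ del = {clear(f)}
  ∪ add   = {clear(f), clear(g), handempty, ontable(g)}

== RESULT ==
["clear(f)", "clear(g)", "handempty", "ontable(g)"]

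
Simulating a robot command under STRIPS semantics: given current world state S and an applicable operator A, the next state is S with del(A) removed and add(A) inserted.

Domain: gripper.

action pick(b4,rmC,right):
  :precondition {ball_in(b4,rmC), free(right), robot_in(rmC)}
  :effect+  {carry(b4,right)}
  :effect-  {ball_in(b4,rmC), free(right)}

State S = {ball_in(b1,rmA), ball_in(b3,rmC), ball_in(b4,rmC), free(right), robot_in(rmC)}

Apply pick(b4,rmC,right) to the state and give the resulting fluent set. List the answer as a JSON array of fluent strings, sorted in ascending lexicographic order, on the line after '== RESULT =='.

Compute (S \ del) ∪ add:
  pre ⊆ S: {ball_in(b4,rmC), free(right), robot_in(rmC)} ⊆ S  — applicable
  S \ del = {ball_in(b1,rmA), ball_in(b3,rmC), robot_in(rmC)}
  ∪ add   = {ball_in(b1,rmA), ball_in(b3,rmC), carry(b4,right), robot_in(rmC)}

== RESULT ==
["ball_in(b1,rmA)", "ball_in(b3,rmC)", "carry(b4,right)", "robot_in(rmC)"]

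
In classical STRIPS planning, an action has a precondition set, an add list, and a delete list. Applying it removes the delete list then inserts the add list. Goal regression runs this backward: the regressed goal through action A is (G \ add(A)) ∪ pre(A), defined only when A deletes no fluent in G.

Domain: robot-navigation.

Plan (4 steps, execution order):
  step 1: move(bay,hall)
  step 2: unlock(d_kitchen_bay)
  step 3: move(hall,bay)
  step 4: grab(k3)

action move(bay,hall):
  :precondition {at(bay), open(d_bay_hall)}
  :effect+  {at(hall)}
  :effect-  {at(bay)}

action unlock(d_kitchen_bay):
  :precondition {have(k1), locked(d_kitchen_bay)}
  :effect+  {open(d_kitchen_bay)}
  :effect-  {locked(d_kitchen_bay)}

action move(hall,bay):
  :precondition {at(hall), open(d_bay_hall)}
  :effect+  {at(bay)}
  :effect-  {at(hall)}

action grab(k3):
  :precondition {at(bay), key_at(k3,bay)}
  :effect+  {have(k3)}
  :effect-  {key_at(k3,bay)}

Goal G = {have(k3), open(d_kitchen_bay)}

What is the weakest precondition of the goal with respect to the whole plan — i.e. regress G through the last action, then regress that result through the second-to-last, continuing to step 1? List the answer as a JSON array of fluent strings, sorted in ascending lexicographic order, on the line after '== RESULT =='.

Work backward from the goal:
  through step 4 (grab(k3)): drop {have(k3)}, keep {open(d_kitchen_bay)}, require {at(bay), key_at(k3,bay)}
    → {at(bay), key_at(k3,bay), open(d_kitchen_bay)}
  through step 3 (move(hall,bay)): drop {at(bay)}, keep {key_at(k3,bay), open(d_kitchen_bay)}, require {at(hall), open(d_bay_hall)}
    → {at(hall), key_at(k3,bay), open(d_bay_hall), open(d_kitchen_bay)}
  through step 2 (unlock(d_kitchen_bay)): drop {open(d_kitchen_bay)}, keep {at(hall), key_at(k3,bay), open(d_bay_hall)}, require {have(k1), locked(d_kitchen_bay)}
    → {at(hall), have(k1), key_at(k3,bay), locked(d_kitchen_bay), open(d_bay_hall)}
  through step 1 (move(bay,hall)): drop {at(hall)}, keep {have(k1), key_at(k3,bay), locked(d_kitchen_bay), open(d_bay_hall)}, require {at(bay), open(d_bay_hall)}
    → {at(bay), have(k1), key_at(k3,bay), locked(d_kitchen_bay), open(d_bay_hall)}

== RESULT ==
["at(bay)", "have(k1)", "key_at(k3,bay)", "locked(d_kitchen_bay)", "open(d_bay_hall)"]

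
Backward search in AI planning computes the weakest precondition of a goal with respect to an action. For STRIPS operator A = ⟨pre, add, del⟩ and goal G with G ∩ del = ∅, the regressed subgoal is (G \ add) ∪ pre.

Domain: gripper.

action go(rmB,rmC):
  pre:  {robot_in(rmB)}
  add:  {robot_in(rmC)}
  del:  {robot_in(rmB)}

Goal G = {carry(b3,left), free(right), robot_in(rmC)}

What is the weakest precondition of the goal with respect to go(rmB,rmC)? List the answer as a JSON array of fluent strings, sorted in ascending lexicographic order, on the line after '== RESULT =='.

Regress:
  G ∩ del = {}  (empty — regression defined)
  G \ add = {carry(b3,left), free(right), robot_in(rmC)} \ {robot_in(rmC)} = {carry(b3,left), free(right)}
  ∪ pre   = {carry(b3,left), free(right)} ∪ {robot_in(rmB)}
          = {carry(b3,left), free(right), robot_in(rmB)}

== RESULT ==
["carry(b3,left)", "free(right)", "robot_in(rmB)"]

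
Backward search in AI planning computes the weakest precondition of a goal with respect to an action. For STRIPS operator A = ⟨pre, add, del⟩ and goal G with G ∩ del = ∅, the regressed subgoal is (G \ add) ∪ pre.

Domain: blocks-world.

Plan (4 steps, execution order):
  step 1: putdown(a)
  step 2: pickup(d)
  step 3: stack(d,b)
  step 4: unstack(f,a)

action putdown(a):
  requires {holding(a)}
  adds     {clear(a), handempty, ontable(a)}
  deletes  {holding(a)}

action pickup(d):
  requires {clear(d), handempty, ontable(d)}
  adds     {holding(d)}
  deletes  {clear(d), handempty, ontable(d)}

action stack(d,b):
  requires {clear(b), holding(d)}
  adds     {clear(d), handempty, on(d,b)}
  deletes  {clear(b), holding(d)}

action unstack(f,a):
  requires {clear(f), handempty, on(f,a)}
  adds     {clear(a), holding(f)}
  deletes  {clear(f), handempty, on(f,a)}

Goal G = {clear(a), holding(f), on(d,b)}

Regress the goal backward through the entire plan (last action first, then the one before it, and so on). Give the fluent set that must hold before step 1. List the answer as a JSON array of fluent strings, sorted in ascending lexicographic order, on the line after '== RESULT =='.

Regress step by step:
  through step 4 (unstack(f,a)): drop {clear(a), holding(f)}, keep {on(d,b)}, require {clear(f), handempty, on(f,a)}
    → {clear(f), handempty, on(d,b), on(f,a)}
  through step 3 (stack(d,b)): drop {handempty, on(d,b)}, keep {clear(f), on(f,a)}, require {clear(b), holding(d)}
    → {clear(b), clear(f), holding(d), on(f,a)}
  through step 2 (pickup(d)): drop {holding(d)}, keep {clear(b), clear(f), on(f,a)}, require {clear(d), handempty, ontable(d)}
    → {clear(b), clear(d), clear(f), handempty, on(f,a), ontable(d)}
  through step 1 (putdown(a)): drop {handempty}, keep {clear(b), clear(d), clear(f), on(f,a), ontable(d)}, require {holding(a)}
    → {clear(b), clear(d), clear(f), holding(a), on(f,a), ontable(d)}

== RESULT ==
["clear(b)", "clear(d)", "clear(f)", "holding(a)", "on(f,a)", "ontable(d)"]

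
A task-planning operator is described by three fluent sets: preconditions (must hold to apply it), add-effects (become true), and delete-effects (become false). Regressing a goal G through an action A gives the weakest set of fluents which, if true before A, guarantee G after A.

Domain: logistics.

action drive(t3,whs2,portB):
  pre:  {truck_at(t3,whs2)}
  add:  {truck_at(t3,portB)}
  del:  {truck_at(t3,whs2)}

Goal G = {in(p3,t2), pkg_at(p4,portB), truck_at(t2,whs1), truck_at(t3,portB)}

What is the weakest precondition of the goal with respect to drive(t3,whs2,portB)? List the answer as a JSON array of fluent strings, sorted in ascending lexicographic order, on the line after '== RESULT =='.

Compute (G \ add) ∪ pre:
  G ∩ del = {}  (empty — regression defined)
  G \ add = {in(p3,t2), pkg_at(p4,portB), truck_at(t2,whs1), truck_at(t3,portB)} \ {truck_at(t3,portB)} = {in(p3,t2), pkg_at(p4,portB), truck_at(t2,whs1)}
  ∪ pre   = {in(p3,t2), pkg_at(p4,portB), truck_at(t2,whs1)} ∪ {truck_at(t3,whs2)}
          = {in(p3,t2), pkg_at(p4,portB), truck_at(t2,whs1), truck_at(t3,whs2)}

== RESULT ==
["in(p3,t2)", "pkg_at(p4,portB)", "truck_at(t2,whs1)", "truck_at(t3,whs2)"]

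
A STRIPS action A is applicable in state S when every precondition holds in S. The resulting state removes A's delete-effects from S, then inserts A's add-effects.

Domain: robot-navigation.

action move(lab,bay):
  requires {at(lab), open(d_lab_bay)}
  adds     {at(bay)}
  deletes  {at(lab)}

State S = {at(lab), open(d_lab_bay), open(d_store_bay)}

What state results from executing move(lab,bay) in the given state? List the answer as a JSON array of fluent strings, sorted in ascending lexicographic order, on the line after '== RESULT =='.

Compute (S \ del) ∪ add:
  pre ⊆ S: {at(lab), open(d_lab_bay)} ⊆ S  — applicable
  S \ del = {open(d_lab_bay), open(d_store_bay)}
  ∪ add   = {at(bay), open(d_lab_bay), open(d_store_bay)}

== RESULT ==
["at(bay)", "open(d_lab_bay)", "open(d_store_bay)"]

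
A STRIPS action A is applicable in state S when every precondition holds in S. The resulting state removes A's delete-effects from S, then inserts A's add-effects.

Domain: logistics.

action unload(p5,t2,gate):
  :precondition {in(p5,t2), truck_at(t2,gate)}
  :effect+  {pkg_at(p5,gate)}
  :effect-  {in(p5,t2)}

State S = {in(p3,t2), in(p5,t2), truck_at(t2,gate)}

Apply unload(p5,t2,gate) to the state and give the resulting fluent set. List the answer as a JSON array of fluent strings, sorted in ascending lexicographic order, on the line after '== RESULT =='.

Progress:
  pre ⊆ S: {in(p5,t2), truck_at(t2,gate)} ⊆ S  — applicable
  S \ del = {in(p3,t2), truck_at(t2,gate)}
  ∪ add   = {in(p3,t2), pkg_at(p5,gate), truck_at(t2,gate)}

== RESULT ==
["in(p3,t2)", "pkg_at(p5,gate)", "truck_at(t2,gate)"]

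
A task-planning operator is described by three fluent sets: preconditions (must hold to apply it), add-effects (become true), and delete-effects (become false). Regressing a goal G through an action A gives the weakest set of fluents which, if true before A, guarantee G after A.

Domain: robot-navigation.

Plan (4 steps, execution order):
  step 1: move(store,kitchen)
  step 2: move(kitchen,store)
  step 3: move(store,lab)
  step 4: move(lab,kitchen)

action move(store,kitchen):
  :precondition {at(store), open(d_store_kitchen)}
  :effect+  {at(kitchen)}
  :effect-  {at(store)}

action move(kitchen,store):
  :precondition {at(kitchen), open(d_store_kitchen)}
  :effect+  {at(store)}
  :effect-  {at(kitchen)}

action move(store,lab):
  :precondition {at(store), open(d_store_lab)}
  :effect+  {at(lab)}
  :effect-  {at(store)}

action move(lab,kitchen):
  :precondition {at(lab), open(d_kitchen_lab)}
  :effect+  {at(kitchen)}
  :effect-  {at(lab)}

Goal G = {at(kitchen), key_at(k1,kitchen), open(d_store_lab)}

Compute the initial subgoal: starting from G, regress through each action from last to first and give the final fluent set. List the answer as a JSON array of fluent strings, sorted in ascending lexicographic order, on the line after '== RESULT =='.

Work backward from the goal:
  through step 4 (move(lab,kitchen)): drop {at(kitchen)}, keep {key_at(k1,kitchen), open(d_store_lab)}, require {at(lab), open(d_kitchen_lab)}
    → {at(lab), key_at(k1,kitchen), open(d_kitchen_lab), open(d_store_lab)}
  through step 3 (move(store,lab)): drop {at(lab)}, keep {key_at(k1,kitchen), open(d_kitchen_lab), open(d_store_lab)}, require {at(store), open(d_store_lab)}
    → {at(store), key_at(k1,kitchen), open(d_kitchen_lab), open(d_store_lab)}
  through step 2 (move(kitchen,store)): drop {at(store)}, keep {key_at(k1,kitchen), open(d_kitchen_lab), open(d_store_lab)}, require {at(kitchen), open(d_store_kitchen)}
    → {at(kitchen), key_at(k1,kitchen), open(d_kitchen_lab), open(d_store_kitchen), open(d_store_lab)}
  through step 1 (move(store,kitchen)): drop {at(kitchen)}, keep {key_at(k1,kitchen), open(d_kitchen_lab), open(d_store_kitchen), open(d_store_lab)}, require {at(store), open(d_store_kitchen)}
    → {at(store), key_at(k1,kitchen), open(d_kitchen_lab), open(d_store_kitchen), open(d_store_lab)}

== RESULT ==
["at(store)", "key_at(k1,kitchen)", "open(d_kitchen_lab)", "open(d_store_kitchen)", "open(d_store_lab)"]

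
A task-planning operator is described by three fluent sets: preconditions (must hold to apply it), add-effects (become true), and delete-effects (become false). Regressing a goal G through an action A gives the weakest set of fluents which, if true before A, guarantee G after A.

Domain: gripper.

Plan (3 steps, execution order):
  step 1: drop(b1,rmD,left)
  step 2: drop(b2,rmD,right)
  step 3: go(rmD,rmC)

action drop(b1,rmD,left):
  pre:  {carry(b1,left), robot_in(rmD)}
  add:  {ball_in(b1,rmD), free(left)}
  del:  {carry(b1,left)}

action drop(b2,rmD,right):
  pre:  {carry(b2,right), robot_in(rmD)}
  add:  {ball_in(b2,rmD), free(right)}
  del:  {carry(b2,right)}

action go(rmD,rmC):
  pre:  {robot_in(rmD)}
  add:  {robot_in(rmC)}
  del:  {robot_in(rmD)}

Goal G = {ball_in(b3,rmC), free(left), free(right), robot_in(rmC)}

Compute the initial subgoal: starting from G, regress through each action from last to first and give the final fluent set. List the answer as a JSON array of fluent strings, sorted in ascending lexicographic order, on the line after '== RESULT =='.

Work backward from the goal:
  through step 3 (go(rmD,rmC)): drop {robot_in(rmC)}, keep {ball_in(b3,rmC), free(left), free(right)}, require {robot_in(rmD)}
    → {ball_in(b3,rmC), free(left), free(right), robot_in(rmD)}
  through step 2 (drop(b2,rmD,right)): drop {free(right)}, keep {ball_in(b3,rmC), free(left), robot_in(rmD)}, require {carry(b2,right), robot_in(rmD)}
    → {ball_in(b3,rmC), carry(b2,right), free(left), robot_in(rmD)}
  through step 1 (drop(b1,rmD,left)): drop {free(left)}, keep {ball_in(b3,rmC), carry(b2,right), robot_in(rmD)}, require {carry(b1,left), robot_in(rmD)}
    → {ball_in(b3,rmC), carry(b1,left), carry(b2,right), robot_in(rmD)}

== RESULT ==
["ball_in(b3,rmC)", "carry(b1,left)", "carry(b2,right)", "robot_in(rmD)"]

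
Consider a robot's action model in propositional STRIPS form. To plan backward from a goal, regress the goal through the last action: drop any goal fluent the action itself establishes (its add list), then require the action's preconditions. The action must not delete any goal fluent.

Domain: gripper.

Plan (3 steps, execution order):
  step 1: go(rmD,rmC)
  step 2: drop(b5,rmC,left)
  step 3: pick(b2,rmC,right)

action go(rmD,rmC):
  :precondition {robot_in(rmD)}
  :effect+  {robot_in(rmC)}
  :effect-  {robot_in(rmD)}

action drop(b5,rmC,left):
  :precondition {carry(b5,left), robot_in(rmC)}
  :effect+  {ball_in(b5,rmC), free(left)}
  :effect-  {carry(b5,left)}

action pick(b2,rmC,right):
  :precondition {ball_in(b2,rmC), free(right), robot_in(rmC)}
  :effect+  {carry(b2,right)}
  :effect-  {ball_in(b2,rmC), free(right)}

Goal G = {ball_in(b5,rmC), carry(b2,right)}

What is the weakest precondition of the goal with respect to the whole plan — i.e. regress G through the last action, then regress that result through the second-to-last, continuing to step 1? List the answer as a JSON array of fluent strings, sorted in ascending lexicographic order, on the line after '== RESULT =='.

Regress step by step:
  through step 3 (pick(b2,rmC,right)): drop {carry(b2,right)}, keep {ball_in(b5,rmC)}, require {ball_in(b2,rmC), free(right), robot_in(rmC)}
    → {ball_in(b2,rmC), ball_in(b5,rmC), free(right), robot_in(rmC)}
  through step 2 (drop(b5,rmC,left)): drop {ball_in(b5,rmC)}, keep {ball_in(b2,rmC), free(right), robot_in(rmC)}, require {carry(b5,left), robot_in(rmC)}
    → {ball_in(b2,rmC), carry(b5,left), free(right), robot_in(rmC)}
  through step 1 (go(rmD,rmC)): drop {robot_in(rmC)}, keep {ball_in(b2,rmC), carry(b5,left), free(right)}, require {robot_in(rmD)}
    → {ball_in(b2,rmC), carry(b5,left), free(right), robot_in(rmD)}

== RESULT ==
["ball_in(b2,rmC)", "carry(b5,left)", "free(right)", "robot_in(rmD)"]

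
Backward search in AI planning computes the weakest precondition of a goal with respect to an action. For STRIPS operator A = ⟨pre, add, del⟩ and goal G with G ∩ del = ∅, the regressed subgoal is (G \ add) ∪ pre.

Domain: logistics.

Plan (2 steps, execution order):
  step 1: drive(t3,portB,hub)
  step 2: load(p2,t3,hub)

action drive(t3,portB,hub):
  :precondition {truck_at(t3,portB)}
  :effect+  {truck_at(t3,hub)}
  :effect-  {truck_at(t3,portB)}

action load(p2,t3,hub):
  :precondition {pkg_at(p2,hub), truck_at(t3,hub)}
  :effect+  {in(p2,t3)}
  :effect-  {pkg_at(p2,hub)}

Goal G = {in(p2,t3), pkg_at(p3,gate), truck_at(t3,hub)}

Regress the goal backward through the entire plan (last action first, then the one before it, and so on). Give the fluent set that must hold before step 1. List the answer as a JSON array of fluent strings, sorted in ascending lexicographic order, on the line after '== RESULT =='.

Regress step by step:
  through step 2 (load(p2,t3,hub)): drop {in(p2,t3)}, keep {pkg_at(p3,gate), truck_at(t3,hub)}, require {pkg_at(p2,hub), truck_at(t3,hub)}
    → {pkg_at(p2,hub), pkg_at(p3,gate), truck_at(t3,hub)}
  through step 1 (drive(t3,portB,hub)): drop {truck_at(t3,hub)}, keep {pkg_at(p2,hub), pkg_at(p3,gate)}, require {truck_at(t3,portB)}
    → {pkg_at(p2,hub), pkg_at(p3,gate), truck_at(t3,portB)}

== RESULT ==
["pkg_at(p2,hub)", "pkg_at(p3,gate)", "truck_at(t3,portB)"]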